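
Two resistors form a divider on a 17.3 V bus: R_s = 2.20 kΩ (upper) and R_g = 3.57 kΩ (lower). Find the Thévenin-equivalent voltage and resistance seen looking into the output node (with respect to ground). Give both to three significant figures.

V_th is the open-circuit tap voltage: 17.3 × 3.57/(2.20 + 3.57) = 10.7 V.
With the supply zeroed, R_s and R_g appear in parallel from the tap: R_th = R_s‖R_g = (2.20 × 3.57)/5.770 = 1.36 kΩ.

V_th = 10.7 V, R_th = 1.36 kΩ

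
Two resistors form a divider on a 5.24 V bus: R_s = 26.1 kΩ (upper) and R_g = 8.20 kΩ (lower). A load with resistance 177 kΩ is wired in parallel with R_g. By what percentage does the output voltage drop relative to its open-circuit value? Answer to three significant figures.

The divider's output (Thévenin) resistance is R_s‖R_g = 6.240 kΩ.
Fractional drop under load = R_th/(R_th + R_L) = 6.240 / (6.240 + 177) = 0.03405.
So the output falls by 3.41 %.

3.41 %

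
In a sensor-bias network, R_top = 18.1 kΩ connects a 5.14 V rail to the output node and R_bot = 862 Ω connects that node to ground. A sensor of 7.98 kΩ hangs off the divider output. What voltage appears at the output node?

V_out ≈ 0.212 V

The load sits in parallel with R_bot: R_bot‖R_L = (862 × 7980) / (862 + 7980) = 778.0 Ω.
V_out = 5.14 × 778.0 / (18100 + 778.0) = 5.14 × 778.0/18880 = 0.212 V.
(Unloaded it would have been 0.234 V.)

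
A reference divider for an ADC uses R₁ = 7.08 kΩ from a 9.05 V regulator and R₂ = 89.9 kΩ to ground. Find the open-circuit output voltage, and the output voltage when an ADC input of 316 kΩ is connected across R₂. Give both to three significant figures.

Unloaded: 8.39 V; loaded: 8.22 V

Open-circuit: V = 9.05 × 89.9/(7.08 + 89.9) = 8.39 V.
With the load, R₂ becomes R₂‖R_L = 69.99 kΩ, so V = 9.05 × 69.99/77.07 = 8.22 V.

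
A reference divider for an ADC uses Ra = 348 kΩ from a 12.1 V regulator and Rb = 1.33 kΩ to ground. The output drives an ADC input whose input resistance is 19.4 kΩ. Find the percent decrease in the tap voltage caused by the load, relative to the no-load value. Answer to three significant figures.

6.39 %

The divider's output (Thévenin) resistance is Ra‖Rb = 1.325 kΩ.
Fractional drop under load = R_th/(R_th + R_L) = 1.325 / (1.325 + 19.4) = 0.06393.
So the output falls by 6.39 %.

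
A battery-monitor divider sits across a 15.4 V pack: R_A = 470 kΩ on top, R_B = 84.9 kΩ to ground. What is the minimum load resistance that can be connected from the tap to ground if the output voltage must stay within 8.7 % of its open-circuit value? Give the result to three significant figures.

R_L(min) ≈ 755 kΩ

Output resistance R_th = R_A‖R_B = (470 × 84.9)/554.9 = 71.91 kΩ.
The fractional drop is R_th/(R_th + R_L); requiring this ≤ 0.0870 gives R_L ≥ R_th(1/0.0870 − 1) = 71.91 × 10.49 = 755 kΩ.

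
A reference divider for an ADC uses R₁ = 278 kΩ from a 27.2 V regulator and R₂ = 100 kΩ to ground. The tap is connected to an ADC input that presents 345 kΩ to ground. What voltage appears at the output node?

The load sits in parallel with R₂: R₂‖R_L = (100 × 345) / (100 + 345) = 77.53 kΩ.
V_out = 27.2 × 77.53 / (278 + 77.53) = 27.2 × 77.53/355.5 = 5.93 V.

V_out ≈ 5.93 V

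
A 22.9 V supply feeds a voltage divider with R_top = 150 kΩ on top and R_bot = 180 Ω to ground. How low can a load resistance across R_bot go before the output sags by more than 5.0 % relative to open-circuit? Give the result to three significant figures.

Output resistance R_th = R_top‖R_bot = (150000 × 180)/150200 = 179.8 Ω.
The fractional drop is R_th/(R_th + R_L); requiring this ≤ 0.0500 gives R_L ≥ R_th(1/0.0500 − 1) = 179.8 × 19.00 = 3.42 kΩ.

R_L(min) ≈ 3.42 kΩ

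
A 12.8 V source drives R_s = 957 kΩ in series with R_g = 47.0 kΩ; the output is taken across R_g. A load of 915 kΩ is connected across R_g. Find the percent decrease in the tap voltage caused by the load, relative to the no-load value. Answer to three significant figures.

4.67 %

The divider's output (Thévenin) resistance is R_s‖R_g = 44.80 kΩ.
Fractional drop under load = R_th/(R_th + R_L) = 44.80 / (44.80 + 915) = 0.04668.
So the output falls by 4.67 %.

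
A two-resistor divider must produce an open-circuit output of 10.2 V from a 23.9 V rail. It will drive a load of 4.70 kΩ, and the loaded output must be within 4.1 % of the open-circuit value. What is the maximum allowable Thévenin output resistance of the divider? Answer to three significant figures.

R_th ≤ 201 Ω

Loading drop = R_th/(R_th + R_L) ≤ 0.0410, so R_th ≤ R_L · ε/(1−ε) = 4.70 kΩ × 0.0410/0.9590 = 201 Ω.
(Any R1, R2 with R2/(R1+R2) = 0.427 and R1‖R2 ≤ 201 Ω will meet the spec.)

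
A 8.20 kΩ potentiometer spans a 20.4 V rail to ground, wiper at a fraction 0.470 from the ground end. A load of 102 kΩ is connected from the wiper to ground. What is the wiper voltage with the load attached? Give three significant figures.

The wiper splits the pot into (1−α)R = 4.346 kΩ above and αR = 3.854 kΩ below.
Lower section ‖ load = 3.714 kΩ.
V_wiper = 20.4 × 3.714/(4.346 + 3.714) = 9.40 V.

V ≈ 9.40 V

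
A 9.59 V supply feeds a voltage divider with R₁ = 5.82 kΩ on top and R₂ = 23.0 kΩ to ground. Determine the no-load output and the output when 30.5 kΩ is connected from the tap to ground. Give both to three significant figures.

Unloaded: 7.65 V; loaded: 6.64 V

Open-circuit: V = 9.59 × 23.0/(5.82 + 23.0) = 7.65 V.
With the load, R₂ becomes R₂‖R_L = 13.11 kΩ, so V = 9.59 × 13.11/18.93 = 6.64 V.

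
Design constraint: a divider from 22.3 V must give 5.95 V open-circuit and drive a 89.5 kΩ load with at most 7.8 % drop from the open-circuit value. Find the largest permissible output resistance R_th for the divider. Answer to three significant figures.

R_th ≤ 7.57 kΩ

Loading drop = R_th/(R_th + R_L) ≤ 0.0780, so R_th ≤ R_L · ε/(1−ε) = 89.5 kΩ × 0.0780/0.9220 = 7.57 kΩ.
(Any R1, R2 with R2/(R1+R2) = 0.267 and R1‖R2 ≤ 7.57 kΩ will meet the spec.)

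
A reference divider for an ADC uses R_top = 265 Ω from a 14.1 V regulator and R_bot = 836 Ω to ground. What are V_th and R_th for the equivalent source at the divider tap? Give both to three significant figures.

V_th is the open-circuit tap voltage: 14.1 × 836/(265 + 836) = 10.7 V.
With the supply zeroed, R_top and R_bot appear in parallel from the tap: R_th = R_top‖R_bot = (265 × 836)/1101 = 201 Ω.

V_th = 10.7 V, R_th = 201 Ω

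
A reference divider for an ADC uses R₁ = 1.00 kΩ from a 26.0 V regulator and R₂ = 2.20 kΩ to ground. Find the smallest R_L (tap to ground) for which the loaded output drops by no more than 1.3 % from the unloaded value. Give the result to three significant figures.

R_L(min) ≈ 52.2 kΩ

Output resistance R_th = R₁‖R₂ = (1000 × 2200)/3200 = 687.5 Ω.
The fractional drop is R_th/(R_th + R_L); requiring this ≤ 0.0130 gives R_L ≥ R_th(1/0.0130 − 1) = 687.5 × 75.92 = 52.2 kΩ.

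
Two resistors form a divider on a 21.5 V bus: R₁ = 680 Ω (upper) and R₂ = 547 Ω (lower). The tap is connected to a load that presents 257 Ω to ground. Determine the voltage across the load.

V_out ≈ 4.40 V

The load sits in parallel with R₂: R₂‖R_L = (547 × 257) / (547 + 257) = 174.8 Ω.
V_out = 21.5 × 174.8 / (680 + 174.8) = 21.5 × 174.8/854.8 = 4.40 V.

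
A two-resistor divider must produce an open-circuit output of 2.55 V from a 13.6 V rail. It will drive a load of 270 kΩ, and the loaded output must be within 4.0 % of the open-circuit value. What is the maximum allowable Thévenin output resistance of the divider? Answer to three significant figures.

Loading drop = R_th/(R_th + R_L) ≤ 0.0400, so R_th ≤ R_L · ε/(1−ε) = 270 kΩ × 0.0400/0.9600 = 11.2 kΩ.
(Any R1, R2 with R2/(R1+R2) = 0.188 and R1‖R2 ≤ 11.2 kΩ will meet the spec.)

R_th ≤ 11.2 kΩ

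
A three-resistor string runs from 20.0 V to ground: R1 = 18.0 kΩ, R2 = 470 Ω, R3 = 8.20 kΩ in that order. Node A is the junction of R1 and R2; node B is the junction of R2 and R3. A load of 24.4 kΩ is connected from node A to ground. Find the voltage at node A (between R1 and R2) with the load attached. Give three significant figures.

Below node A the series string R2+R3 = 8670 Ω sits in parallel with the 24400 Ω load: 6397 Ω.
V_A = 20.0 × 6397/(18000 + 6397) = 5.24 V.

V ≈ 5.24 V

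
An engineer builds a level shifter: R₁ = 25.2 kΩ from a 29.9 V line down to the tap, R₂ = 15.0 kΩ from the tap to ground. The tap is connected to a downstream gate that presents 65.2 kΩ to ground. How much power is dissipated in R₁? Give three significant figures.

Total resistance from the source is R₁ + (R₂‖R_L) = 37.39 kΩ, so I = 29.9/37.39 kΩ = 0.7996 mA.
P = I²·R₁ = (0.7996 mA)² × 25.2 kΩ = 16.1 mW.

P ≈ 16.1 mW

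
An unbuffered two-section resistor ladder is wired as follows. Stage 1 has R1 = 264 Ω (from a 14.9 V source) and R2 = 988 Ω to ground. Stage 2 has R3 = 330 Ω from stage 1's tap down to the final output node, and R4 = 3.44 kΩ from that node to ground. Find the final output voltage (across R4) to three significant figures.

V_out ≈ 10.2 V

Stage 2 presents R3+R4 = 3770 Ω as a load on stage 1's tap.
Stage 1's lower leg becomes R2‖(R3+R4) = 782.8 Ω, so V_mid = 14.9 × 782.8/1047 = 11.14 V.
Stage 2 is itself unloaded: V_out = V_mid × R4/(R3+R4) = 11.14 × 3440/3770 = 10.2 V.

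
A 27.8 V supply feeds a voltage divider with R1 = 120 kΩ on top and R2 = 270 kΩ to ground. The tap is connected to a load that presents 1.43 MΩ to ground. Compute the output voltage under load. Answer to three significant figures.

The load sits in parallel with R2: R2‖R_L = (270 × 1430) / (270 + 1430) = 227.1 kΩ.
V_out = 27.8 × 227.1 / (120 + 227.1) = 27.8 × 227.1/347.1 = 18.2 V.

V_out ≈ 18.2 V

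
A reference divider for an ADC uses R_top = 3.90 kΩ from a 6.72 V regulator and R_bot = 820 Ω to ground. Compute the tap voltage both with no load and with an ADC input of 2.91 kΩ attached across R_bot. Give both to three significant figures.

Open-circuit: V = 6.72 × 820/(3900 + 820) = 1.17 V.
With the load, R_bot becomes R_bot‖R_L = 639.7 Ω, so V = 6.72 × 639.7/4540 = 0.947 V.

Unloaded: 1.17 V; loaded: 0.947 V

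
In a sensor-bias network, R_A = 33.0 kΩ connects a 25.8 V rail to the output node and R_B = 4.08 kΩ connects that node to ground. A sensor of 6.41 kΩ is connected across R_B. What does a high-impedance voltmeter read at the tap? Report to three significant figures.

V_out ≈ 1.81 V

The load sits in parallel with R_B: R_B‖R_L = (4.08 × 6.41) / (4.08 + 6.41) = 2.493 kΩ.
V_out = 25.8 × 2.493 / (33.0 + 2.493) = 25.8 × 2.493/35.49 = 1.81 V.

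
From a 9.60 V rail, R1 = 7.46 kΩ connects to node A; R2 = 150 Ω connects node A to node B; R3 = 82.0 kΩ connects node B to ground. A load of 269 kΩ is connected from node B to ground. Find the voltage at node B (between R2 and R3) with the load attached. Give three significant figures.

V ≈ 8.56 V

At node B, R3 is in parallel with the load: R3‖R_L = 62840 Ω.
Below node A the resistance is R2 + (R3‖R_L) = 62990 Ω, so V_A = 9.60 × 62990/70450 = 8.583 V.
Then V_B = V_A × (R3‖R_L)/(R2 + R3‖R_L) = 8.583 × 62840/62990 = 8.56 V.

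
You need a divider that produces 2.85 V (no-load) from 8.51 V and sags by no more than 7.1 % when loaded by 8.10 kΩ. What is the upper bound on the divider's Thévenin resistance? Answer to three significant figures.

Loading drop = R_th/(R_th + R_L) ≤ 0.0710, so R_th ≤ R_L · ε/(1−ε) = 8.10 kΩ × 0.0710/0.9290 = 619 Ω.

R_th ≤ 619 Ω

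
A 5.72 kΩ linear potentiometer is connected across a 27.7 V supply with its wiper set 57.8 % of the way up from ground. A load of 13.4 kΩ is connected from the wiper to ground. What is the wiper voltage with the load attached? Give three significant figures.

V ≈ 14.5 V

The wiper splits the pot into (1−α)R = 2.414 kΩ above and αR = 3.306 kΩ below.
Lower section ‖ load = 2.652 kΩ.
V_wiper = 27.7 × 2.652/(2.414 + 2.652) = 14.5 V.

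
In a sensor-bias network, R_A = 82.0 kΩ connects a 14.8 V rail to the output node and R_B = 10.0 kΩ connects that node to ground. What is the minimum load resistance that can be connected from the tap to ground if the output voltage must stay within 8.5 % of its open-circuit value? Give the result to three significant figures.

R_L(min) ≈ 95.9 kΩ

Output resistance R_th = R_A‖R_B = (82.0 × 10.0)/92.00 = 8.913 kΩ.
The fractional drop is R_th/(R_th + R_L); requiring this ≤ 0.0850 gives R_L ≥ R_th(1/0.0850 − 1) = 8.913 × 10.76 = 95.9 kΩ.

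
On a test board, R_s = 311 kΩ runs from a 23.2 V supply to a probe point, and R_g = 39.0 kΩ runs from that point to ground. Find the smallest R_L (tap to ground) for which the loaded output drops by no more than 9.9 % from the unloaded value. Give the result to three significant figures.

Output resistance R_th = R_s‖R_g = (311 × 39.0)/350.0 = 34.65 kΩ.
The fractional drop is R_th/(R_th + R_L); requiring this ≤ 0.0990 gives R_L ≥ R_th(1/0.0990 − 1) = 34.65 × 9.101 = 315 kΩ.

R_L(min) ≈ 315 kΩ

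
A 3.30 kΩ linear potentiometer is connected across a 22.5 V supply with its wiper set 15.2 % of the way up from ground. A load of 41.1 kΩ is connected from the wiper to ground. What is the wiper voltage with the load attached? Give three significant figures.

The wiper splits the pot into (1−α)R = 2798 Ω above and αR = 501.6 Ω below.
Lower section ‖ load = 495.6 Ω.
V_wiper = 22.5 × 495.6/(2798 + 495.6) = 3.38 V.

V ≈ 3.38 V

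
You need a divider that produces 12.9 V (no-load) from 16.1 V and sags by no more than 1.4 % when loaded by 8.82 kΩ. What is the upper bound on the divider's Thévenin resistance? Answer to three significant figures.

Loading drop = R_th/(R_th + R_L) ≤ 0.0140, so R_th ≤ R_L · ε/(1−ε) = 8.82 kΩ × 0.0140/0.9860 = 125 Ω.

R_th ≤ 125 Ω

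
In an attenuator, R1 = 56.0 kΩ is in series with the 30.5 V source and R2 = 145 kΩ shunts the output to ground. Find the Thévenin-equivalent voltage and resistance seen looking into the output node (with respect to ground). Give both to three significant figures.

V_th = 22.0 V, R_th = 40.4 kΩ

V_th is the open-circuit tap voltage: 30.5 × 145/(56.0 + 145) = 22.0 V.
With the supply zeroed, R1 and R2 appear in parallel from the tap: R_th = R1‖R2 = (56.0 × 145)/201.0 = 40.4 kΩ.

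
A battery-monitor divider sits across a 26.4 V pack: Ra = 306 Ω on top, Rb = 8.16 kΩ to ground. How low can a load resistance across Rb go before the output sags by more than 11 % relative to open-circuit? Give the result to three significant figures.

Output resistance R_th = Ra‖Rb = (306 × 8160)/8466 = 294.9 Ω.
The fractional drop is R_th/(R_th + R_L); requiring this ≤ 0.110 gives R_L ≥ R_th(1/0.110 − 1) = 294.9 × 8.091 = 2.39 kΩ.

R_L(min) ≈ 2.39 kΩ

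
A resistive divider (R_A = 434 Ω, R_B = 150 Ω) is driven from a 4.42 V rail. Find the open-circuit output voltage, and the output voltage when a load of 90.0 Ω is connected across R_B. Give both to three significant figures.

Unloaded: 1.14 V; loaded: 0.507 V

Open-circuit: V = 4.42 × 150/(434 + 150) = 1.14 V.
With the load, R_B becomes R_B‖R_L = 56.25 Ω, so V = 4.42 × 56.25/490.2 = 0.507 V.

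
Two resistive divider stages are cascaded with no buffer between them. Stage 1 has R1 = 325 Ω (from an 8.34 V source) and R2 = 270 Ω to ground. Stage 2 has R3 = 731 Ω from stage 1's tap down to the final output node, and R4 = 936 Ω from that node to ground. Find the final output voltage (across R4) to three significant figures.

Stage 2 presents R3+R4 = 1667 Ω as a load on stage 1's tap.
Stage 1's lower leg becomes R2‖(R3+R4) = 232.4 Ω, so V_mid = 8.34 × 232.4/557.4 = 3.477 V.
Stage 2 is itself unloaded: V_out = V_mid × R4/(R3+R4) = 3.477 × 936/1667 = 1.95 V.

V_out ≈ 1.95 V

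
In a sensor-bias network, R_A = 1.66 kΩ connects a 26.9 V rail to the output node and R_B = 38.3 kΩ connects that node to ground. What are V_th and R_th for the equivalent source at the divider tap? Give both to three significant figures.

V_th = 25.8 V, R_th = 1.59 kΩ

V_th is the open-circuit tap voltage: 26.9 × 38.3/(1.66 + 38.3) = 25.8 V.
With the supply zeroed, R_A and R_B appear in parallel from the tap: R_th = R_A‖R_B = (1.66 × 38.3)/39.96 = 1.59 kΩ.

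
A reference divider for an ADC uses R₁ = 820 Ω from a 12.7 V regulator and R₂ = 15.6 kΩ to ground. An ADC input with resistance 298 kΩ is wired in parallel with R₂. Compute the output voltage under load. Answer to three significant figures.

The load sits in parallel with R₂: R₂‖R_L = (15600 × 298000) / (15600 + 298000) = 14820 Ω.
V_out = 12.7 × 14820 / (820 + 14820) = 12.7 × 14820/15640 = 12.0 V.

V_out ≈ 12.0 V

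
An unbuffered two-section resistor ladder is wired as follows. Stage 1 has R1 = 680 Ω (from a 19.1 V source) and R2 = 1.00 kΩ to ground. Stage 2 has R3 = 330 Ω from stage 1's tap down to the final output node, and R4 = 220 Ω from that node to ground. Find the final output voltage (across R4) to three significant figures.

V_out ≈ 2.62 V

Stage 2 presents R3+R4 = 550.0 Ω as a load on stage 1's tap.
Stage 1's lower leg becomes R2‖(R3+R4) = 354.8 Ω, so V_mid = 19.1 × 354.8/1035 = 6.549 V.
Stage 2 is itself unloaded: V_out = V_mid × R4/(R3+R4) = 6.549 × 220/550.0 = 2.62 V.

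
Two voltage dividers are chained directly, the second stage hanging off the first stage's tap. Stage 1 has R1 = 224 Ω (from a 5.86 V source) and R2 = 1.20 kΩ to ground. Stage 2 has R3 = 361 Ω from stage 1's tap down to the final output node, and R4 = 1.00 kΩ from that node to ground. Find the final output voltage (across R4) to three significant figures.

V_out ≈ 3.19 V

Stage 2 presents R3+R4 = 1361 Ω as a load on stage 1's tap.
Stage 1's lower leg becomes R2‖(R3+R4) = 637.7 Ω, so V_mid = 5.86 × 637.7/861.7 = 4.337 V.
Stage 2 is itself unloaded: V_out = V_mid × R4/(R3+R4) = 4.337 × 1000/1361 = 3.19 V.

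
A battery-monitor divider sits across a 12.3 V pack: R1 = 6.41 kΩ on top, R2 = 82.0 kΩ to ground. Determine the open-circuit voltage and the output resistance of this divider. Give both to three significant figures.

V_th is the open-circuit tap voltage: 12.3 × 82.0/(6.41 + 82.0) = 11.4 V.
With the supply zeroed, R1 and R2 appear in parallel from the tap: R_th = R1‖R2 = (6.41 × 82.0)/88.41 = 5.95 kΩ.

V_th = 11.4 V, R_th = 5.95 kΩ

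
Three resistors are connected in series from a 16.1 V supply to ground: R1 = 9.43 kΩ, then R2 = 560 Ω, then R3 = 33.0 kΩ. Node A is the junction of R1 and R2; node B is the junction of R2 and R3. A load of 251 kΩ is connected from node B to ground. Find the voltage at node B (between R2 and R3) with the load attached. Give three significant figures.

V ≈ 12.0 V

At node B, R3 is in parallel with the load: R3‖R_L = 29170 Ω.
Below node A the resistance is R2 + (R3‖R_L) = 29730 Ω, so V_A = 16.1 × 29730/39160 = 12.22 V.
Then V_B = V_A × (R3‖R_L)/(R2 + R3‖R_L) = 12.22 × 29170/29730 = 12.0 V.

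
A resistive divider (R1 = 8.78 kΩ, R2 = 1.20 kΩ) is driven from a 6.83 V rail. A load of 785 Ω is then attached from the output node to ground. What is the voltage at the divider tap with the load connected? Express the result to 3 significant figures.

The load sits in parallel with R2: R2‖R_L = (1200 × 785) / (1200 + 785) = 474.6 Ω.
V_out = 6.83 × 474.6 / (8780 + 474.6) = 6.83 × 474.6/9255 = 0.350 V.
(Unloaded it would have been 0.821 V.)

V_out ≈ 0.350 V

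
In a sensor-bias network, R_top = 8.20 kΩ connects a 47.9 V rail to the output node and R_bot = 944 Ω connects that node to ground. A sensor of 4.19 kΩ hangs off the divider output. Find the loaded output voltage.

V_out ≈ 4.11 V

The load sits in parallel with R_bot: R_bot‖R_L = (944 × 4190) / (944 + 4190) = 770.4 Ω.
V_out = 47.9 × 770.4 / (8200 + 770.4) = 47.9 × 770.4/8970 = 4.11 V.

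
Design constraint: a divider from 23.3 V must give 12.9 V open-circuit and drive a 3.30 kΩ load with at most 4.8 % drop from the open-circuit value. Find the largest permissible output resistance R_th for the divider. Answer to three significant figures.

R_th ≤ 166 Ω

Loading drop = R_th/(R_th + R_L) ≤ 0.0480, so R_th ≤ R_L · ε/(1−ε) = 3.30 kΩ × 0.0480/0.9520 = 166 Ω.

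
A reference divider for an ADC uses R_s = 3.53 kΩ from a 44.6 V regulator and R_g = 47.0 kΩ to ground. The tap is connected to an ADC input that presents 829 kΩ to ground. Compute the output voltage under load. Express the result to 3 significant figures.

V_out ≈ 41.3 V

The load sits in parallel with R_g: R_g‖R_L = (47.0 × 829) / (47.0 + 829) = 44.48 kΩ.
V_out = 44.6 × 44.48 / (3.53 + 44.48) = 44.6 × 44.48/48.01 = 41.3 V.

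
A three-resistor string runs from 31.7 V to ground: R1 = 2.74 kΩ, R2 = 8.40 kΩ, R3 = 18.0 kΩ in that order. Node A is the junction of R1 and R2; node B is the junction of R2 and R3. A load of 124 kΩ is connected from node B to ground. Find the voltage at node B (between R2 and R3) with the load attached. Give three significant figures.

At node B, R3 is in parallel with the load: R3‖R_L = 15.72 kΩ.
Below node A the resistance is R2 + (R3‖R_L) = 24.12 kΩ, so V_A = 31.7 × 24.12/26.86 = 28.47 V.
Then V_B = V_A × (R3‖R_L)/(R2 + R3‖R_L) = 28.47 × 15.72/24.12 = 18.6 V.

V ≈ 18.6 V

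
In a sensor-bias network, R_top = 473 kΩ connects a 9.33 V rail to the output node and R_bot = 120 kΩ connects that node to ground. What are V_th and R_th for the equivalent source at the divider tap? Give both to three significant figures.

V_th = 1.89 V, R_th = 95.7 kΩ

V_th is the open-circuit tap voltage: 9.33 × 120/(473 + 120) = 1.89 V.
With the supply zeroed, R_top and R_bot appear in parallel from the tap: R_th = R_top‖R_bot = (473 × 120)/593.0 = 95.7 kΩ.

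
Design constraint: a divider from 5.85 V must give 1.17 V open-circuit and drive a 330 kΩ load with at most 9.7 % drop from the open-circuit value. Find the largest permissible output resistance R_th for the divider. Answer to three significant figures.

Loading drop = R_th/(R_th + R_L) ≤ 0.0970, so R_th ≤ R_L · ε/(1−ε) = 330 kΩ × 0.0970/0.9030 = 35.4 kΩ.
(Any R1, R2 with R2/(R1+R2) = 0.200 and R1‖R2 ≤ 35.4 kΩ will meet the spec.)

R_th ≤ 35.4 kΩ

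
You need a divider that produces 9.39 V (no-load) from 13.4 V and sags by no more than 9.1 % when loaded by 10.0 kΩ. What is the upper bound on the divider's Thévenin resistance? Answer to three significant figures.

Loading drop = R_th/(R_th + R_L) ≤ 0.0910, so R_th ≤ R_L · ε/(1−ε) = 10.0 kΩ × 0.0910/0.9090 = 1.00 kΩ.

R_th ≤ 1.00 kΩ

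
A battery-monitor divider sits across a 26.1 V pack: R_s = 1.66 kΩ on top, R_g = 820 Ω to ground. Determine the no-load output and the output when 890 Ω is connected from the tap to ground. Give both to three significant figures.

Open-circuit: V = 26.1 × 820/(1660 + 820) = 8.63 V.
With the load, R_g becomes R_g‖R_L = 426.8 Ω, so V = 26.1 × 426.8/2087 = 5.34 V.

Unloaded: 8.63 V; loaded: 5.34 V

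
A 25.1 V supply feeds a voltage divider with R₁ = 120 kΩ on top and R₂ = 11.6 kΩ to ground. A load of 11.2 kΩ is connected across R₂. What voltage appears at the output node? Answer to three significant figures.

The load sits in parallel with R₂: R₂‖R_L = (11.6 × 11.2) / (11.6 + 11.2) = 5.698 kΩ.
V_out = 25.1 × 5.698 / (120 + 5.698) = 25.1 × 5.698/125.7 = 1.14 V.

V_out ≈ 1.14 V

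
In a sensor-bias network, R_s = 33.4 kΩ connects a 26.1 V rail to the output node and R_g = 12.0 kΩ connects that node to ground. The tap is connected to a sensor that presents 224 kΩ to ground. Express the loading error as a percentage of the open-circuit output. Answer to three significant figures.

The divider's output (Thévenin) resistance is R_s‖R_g = 8.828 kΩ.
Fractional drop under load = R_th/(R_th + R_L) = 8.828 / (8.828 + 224) = 0.03792.
So the output falls by 3.79 %.

3.79 %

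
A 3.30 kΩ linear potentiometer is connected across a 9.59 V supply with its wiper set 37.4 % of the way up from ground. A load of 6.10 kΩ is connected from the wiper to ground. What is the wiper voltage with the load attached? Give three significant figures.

The wiper splits the pot into (1−α)R = 2.066 kΩ above and αR = 1.234 kΩ below.
Lower section ‖ load = 1.027 kΩ.
V_wiper = 9.59 × 1.027/(2.066 + 1.027) = 3.18 V.

V ≈ 3.18 V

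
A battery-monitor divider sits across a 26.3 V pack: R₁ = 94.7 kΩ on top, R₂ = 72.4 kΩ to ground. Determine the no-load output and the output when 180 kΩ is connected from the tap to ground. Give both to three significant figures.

Open-circuit: V = 26.3 × 72.4/(94.7 + 72.4) = 11.4 V.
With the load, R₂ becomes R₂‖R_L = 51.63 kΩ, so V = 26.3 × 51.63/146.3 = 9.28 V.

Unloaded: 11.4 V; loaded: 9.28 V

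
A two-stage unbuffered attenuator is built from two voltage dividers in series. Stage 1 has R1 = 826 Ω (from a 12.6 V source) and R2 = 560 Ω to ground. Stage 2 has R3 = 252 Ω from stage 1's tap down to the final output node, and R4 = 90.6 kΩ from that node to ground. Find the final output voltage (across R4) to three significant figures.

Stage 2 presents R3+R4 = 90850 Ω as a load on stage 1's tap.
Stage 1's lower leg becomes R2‖(R3+R4) = 556.6 Ω, so V_mid = 12.6 × 556.6/1383 = 5.072 V.
Stage 2 is itself unloaded: V_out = V_mid × R4/(R3+R4) = 5.072 × 90600/90850 = 5.06 V.

V_out ≈ 5.06 V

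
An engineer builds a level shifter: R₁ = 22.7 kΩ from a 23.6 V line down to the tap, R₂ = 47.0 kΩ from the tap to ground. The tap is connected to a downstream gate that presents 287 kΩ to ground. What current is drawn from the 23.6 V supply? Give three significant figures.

R₂‖R_L = 40.39 kΩ, so the source sees R₁ + R₂‖R_L = 63.09 kΩ.
I = 23.6 V / 63.09 kΩ = 0.374 mA.

I ≈ 0.374 mA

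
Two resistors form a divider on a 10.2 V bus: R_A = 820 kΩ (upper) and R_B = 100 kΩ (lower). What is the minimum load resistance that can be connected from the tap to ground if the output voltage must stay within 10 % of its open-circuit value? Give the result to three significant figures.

Output resistance R_th = R_A‖R_B = (820 × 100)/920.0 = 89.13 kΩ.
The fractional drop is R_th/(R_th + R_L); requiring this ≤ 0.100 gives R_L ≥ R_th(1/0.100 − 1) = 89.13 × 9.000 = 802 kΩ.

R_L(min) ≈ 802 kΩ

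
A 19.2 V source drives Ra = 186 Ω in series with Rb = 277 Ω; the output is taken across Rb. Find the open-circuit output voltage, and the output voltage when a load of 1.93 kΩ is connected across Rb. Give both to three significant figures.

Open-circuit: V = 19.2 × 277/(186 + 277) = 11.5 V.
With the load, Rb becomes Rb‖R_L = 242.2 Ω, so V = 19.2 × 242.2/428.2 = 10.9 V.

Unloaded: 11.5 V; loaded: 10.9 V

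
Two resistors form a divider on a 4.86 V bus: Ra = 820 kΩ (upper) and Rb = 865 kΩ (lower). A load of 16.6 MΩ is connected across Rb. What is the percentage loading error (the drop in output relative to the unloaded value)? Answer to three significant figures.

2.47 %

The divider's output (Thévenin) resistance is Ra‖Rb = 420.9 kΩ.
Fractional drop under load = R_th/(R_th + R_L) = 420.9 / (420.9 + 16600) = 0.02473.
So the output falls by 2.47 %.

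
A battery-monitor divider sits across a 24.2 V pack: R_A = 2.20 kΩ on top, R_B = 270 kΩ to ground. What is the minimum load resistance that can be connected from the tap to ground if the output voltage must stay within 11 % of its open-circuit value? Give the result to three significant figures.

Output resistance R_th = R_A‖R_B = (2.20 × 270)/272.2 = 2.182 kΩ.
The fractional drop is R_th/(R_th + R_L); requiring this ≤ 0.110 gives R_L ≥ R_th(1/0.110 − 1) = 2.182 × 8.091 = 17.7 kΩ.

R_L(min) ≈ 17.7 kΩ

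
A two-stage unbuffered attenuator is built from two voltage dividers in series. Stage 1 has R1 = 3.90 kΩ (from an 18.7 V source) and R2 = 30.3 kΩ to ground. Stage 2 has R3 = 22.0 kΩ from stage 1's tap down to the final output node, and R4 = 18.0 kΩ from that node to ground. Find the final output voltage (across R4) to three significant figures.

Stage 2 presents R3+R4 = 40.00 kΩ as a load on stage 1's tap.
Stage 1's lower leg becomes R2‖(R3+R4) = 17.24 kΩ, so V_mid = 18.7 × 17.24/21.14 = 15.25 V.
Stage 2 is itself unloaded: V_out = V_mid × R4/(R3+R4) = 15.25 × 18.0/40.00 = 6.86 V.

V_out ≈ 6.86 V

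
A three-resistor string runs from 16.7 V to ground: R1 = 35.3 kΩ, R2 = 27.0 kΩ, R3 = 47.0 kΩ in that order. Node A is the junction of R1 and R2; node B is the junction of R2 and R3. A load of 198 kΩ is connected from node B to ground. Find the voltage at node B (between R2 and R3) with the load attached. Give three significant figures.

At node B, R3 is in parallel with the load: R3‖R_L = 37.98 kΩ.
Below node A the resistance is R2 + (R3‖R_L) = 64.98 kΩ, so V_A = 16.7 × 64.98/100.3 = 10.82 V.
Then V_B = V_A × (R3‖R_L)/(R2 + R3‖R_L) = 10.82 × 37.98/64.98 = 6.33 V.

V ≈ 6.33 V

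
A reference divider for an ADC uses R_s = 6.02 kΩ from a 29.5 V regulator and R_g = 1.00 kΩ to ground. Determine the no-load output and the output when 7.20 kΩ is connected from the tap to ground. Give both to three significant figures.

Unloaded: 4.20 V; loaded: 3.76 V

Open-circuit: V = 29.5 × 1.00/(6.02 + 1.00) = 4.20 V.
With the load, R_g becomes R_g‖R_L = 0.8780 kΩ, so V = 29.5 × 0.8780/6.898 = 3.76 V.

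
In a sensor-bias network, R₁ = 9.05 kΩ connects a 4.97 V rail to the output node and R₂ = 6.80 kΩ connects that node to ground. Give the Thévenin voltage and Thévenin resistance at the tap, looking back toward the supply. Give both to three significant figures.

V_th is the open-circuit tap voltage: 4.97 × 6.80/(9.05 + 6.80) = 2.13 V.
With the supply zeroed, R₁ and R₂ appear in parallel from the tap: R_th = R₁‖R₂ = (9.05 × 6.80)/15.85 = 3.88 kΩ.

V_th = 2.13 V, R_th = 3.88 kΩ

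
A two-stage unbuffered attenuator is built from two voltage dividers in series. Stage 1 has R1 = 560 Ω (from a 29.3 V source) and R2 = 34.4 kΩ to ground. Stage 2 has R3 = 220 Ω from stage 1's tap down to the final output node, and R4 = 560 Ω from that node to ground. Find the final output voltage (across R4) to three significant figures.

V_out ≈ 12.1 V

Stage 2 presents R3+R4 = 780.0 Ω as a load on stage 1's tap.
Stage 1's lower leg becomes R2‖(R3+R4) = 762.7 Ω, so V_mid = 29.3 × 762.7/1323 = 16.90 V.
Stage 2 is itself unloaded: V_out = V_mid × R4/(R3+R4) = 16.90 × 560/780.0 = 12.1 V.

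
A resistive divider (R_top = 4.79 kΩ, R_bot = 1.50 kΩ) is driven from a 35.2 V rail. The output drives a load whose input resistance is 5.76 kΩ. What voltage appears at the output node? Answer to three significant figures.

The load sits in parallel with R_bot: R_bot‖R_L = (1.50 × 5.76) / (1.50 + 5.76) = 1.190 kΩ.
V_out = 35.2 × 1.190 / (4.79 + 1.190) = 35.2 × 1.190/5.980 = 7.01 V.

V_out ≈ 7.01 V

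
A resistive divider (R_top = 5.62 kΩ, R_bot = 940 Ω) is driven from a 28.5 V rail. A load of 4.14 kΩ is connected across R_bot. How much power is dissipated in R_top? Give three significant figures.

Total resistance from the source is R_top + (R_bot‖R_L) = 6386 Ω, so I = 28.5/6386 Ω = 4.463 mA.
P = I²·R_top = (4.463 mA)² × 5.62 kΩ = 112 mW.

P ≈ 112 mW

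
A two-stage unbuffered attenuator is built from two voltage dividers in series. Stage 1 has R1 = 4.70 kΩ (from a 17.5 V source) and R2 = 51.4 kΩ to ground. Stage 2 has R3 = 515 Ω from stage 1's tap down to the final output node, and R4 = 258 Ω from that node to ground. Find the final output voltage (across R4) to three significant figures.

V_out ≈ 0.814 V

Stage 2 presents R3+R4 = 773.0 Ω as a load on stage 1's tap.
Stage 1's lower leg becomes R2‖(R3+R4) = 761.5 Ω, so V_mid = 17.5 × 761.5/5462 = 2.440 V.
Stage 2 is itself unloaded: V_out = V_mid × R4/(R3+R4) = 2.440 × 258/773.0 = 0.814 V.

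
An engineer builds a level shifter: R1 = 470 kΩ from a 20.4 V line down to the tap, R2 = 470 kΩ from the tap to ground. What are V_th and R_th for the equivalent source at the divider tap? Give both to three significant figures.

V_th = 10.2 V, R_th = 235 kΩ

V_th is the open-circuit tap voltage: 20.4 × 470/(470 + 470) = 10.2 V.
With the supply zeroed, R1 and R2 appear in parallel from the tap: R_th = R1‖R2 = (470 × 470)/940.0 = 235 kΩ.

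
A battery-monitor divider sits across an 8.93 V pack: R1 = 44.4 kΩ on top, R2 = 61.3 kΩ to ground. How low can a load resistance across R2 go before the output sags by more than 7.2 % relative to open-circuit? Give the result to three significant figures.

Output resistance R_th = R1‖R2 = (44.4 × 61.3)/105.7 = 25.75 kΩ.
The fractional drop is R_th/(R_th + R_L); requiring this ≤ 0.0720 gives R_L ≥ R_th(1/0.0720 − 1) = 25.75 × 12.89 = 332 kΩ.

R_L(min) ≈ 332 kΩ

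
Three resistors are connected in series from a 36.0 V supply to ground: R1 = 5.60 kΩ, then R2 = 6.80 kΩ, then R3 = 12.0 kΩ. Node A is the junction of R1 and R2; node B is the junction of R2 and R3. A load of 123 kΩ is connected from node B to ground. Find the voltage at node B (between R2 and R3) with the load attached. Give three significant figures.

At node B, R3 is in parallel with the load: R3‖R_L = 10.93 kΩ.
Below node A the resistance is R2 + (R3‖R_L) = 17.73 kΩ, so V_A = 36.0 × 17.73/23.33 = 27.36 V.
Then V_B = V_A × (R3‖R_L)/(R2 + R3‖R_L) = 27.36 × 10.93/17.73 = 16.9 V.

V ≈ 16.9 V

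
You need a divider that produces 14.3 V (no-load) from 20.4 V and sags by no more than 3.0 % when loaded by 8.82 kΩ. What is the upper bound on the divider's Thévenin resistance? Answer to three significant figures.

R_th ≤ 273 Ω

Loading drop = R_th/(R_th + R_L) ≤ 0.0300, so R_th ≤ R_L · ε/(1−ε) = 8.82 kΩ × 0.0300/0.9700 = 273 Ω.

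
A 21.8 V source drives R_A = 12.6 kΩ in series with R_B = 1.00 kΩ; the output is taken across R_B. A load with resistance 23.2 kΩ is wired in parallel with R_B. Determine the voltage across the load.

The load sits in parallel with R_B: R_B‖R_L = (1.00 × 23.2) / (1.00 + 23.2) = 0.9587 kΩ.
V_out = 21.8 × 0.9587 / (12.6 + 0.9587) = 21.8 × 0.9587/13.56 = 1.54 V.

V_out ≈ 1.54 V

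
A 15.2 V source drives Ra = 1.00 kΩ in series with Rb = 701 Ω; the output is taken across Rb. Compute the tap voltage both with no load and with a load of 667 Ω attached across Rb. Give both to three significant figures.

Unloaded: 6.26 V; loaded: 3.87 V

Open-circuit: V = 15.2 × 701/(1000 + 701) = 6.26 V.
With the load, Rb becomes Rb‖R_L = 341.8 Ω, so V = 15.2 × 341.8/1342 = 3.87 V.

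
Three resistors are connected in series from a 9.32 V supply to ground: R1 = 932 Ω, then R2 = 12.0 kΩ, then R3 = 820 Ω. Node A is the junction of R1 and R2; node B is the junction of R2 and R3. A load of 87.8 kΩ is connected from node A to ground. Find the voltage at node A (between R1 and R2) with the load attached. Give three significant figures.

Below node A the series string R2+R3 = 12820 Ω sits in parallel with the 87800 Ω load: 11190 Ω.
V_A = 9.32 × 11190/(932 + 11190) = 8.60 V.

V ≈ 8.60 V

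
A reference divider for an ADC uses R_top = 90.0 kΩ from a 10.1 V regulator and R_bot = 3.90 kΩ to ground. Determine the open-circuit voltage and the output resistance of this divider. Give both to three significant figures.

V_th is the open-circuit tap voltage: 10.1 × 3.90/(90.0 + 3.90) = 0.419 V.
With the supply zeroed, R_top and R_bot appear in parallel from the tap: R_th = R_top‖R_bot = (90.0 × 3.90)/93.90 = 3.74 kΩ.

V_th = 0.419 V, R_th = 3.74 kΩ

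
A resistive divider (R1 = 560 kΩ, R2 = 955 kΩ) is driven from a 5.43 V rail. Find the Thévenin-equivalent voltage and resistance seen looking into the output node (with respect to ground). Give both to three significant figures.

V_th = 3.42 V, R_th = 353 kΩ

V_th is the open-circuit tap voltage: 5.43 × 955/(560 + 955) = 3.42 V.
With the supply zeroed, R1 and R2 appear in parallel from the tap: R_th = R1‖R2 = (560 × 955)/1515 = 353 kΩ.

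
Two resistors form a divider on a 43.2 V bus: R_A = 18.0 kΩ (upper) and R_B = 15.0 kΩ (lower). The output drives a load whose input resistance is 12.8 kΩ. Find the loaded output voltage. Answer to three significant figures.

V_out ≈ 12.0 V

The load sits in parallel with R_B: R_B‖R_L = (15.0 × 12.8) / (15.0 + 12.8) = 6.906 kΩ.
V_out = 43.2 × 6.906 / (18.0 + 6.906) = 43.2 × 6.906/24.91 = 12.0 V.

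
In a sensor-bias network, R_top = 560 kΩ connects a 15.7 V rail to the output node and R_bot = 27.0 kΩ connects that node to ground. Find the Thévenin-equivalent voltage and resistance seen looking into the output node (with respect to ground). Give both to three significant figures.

V_th = 0.722 V, R_th = 25.8 kΩ

V_th is the open-circuit tap voltage: 15.7 × 27.0/(560 + 27.0) = 0.722 V.
With the supply zeroed, R_top and R_bot appear in parallel from the tap: R_th = R_top‖R_bot = (560 × 27.0)/587.0 = 25.8 kΩ.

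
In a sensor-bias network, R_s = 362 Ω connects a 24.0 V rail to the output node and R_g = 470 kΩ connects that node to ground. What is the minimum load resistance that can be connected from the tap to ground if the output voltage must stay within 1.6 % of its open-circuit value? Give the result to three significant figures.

Output resistance R_th = R_s‖R_g = (362 × 470000)/470400 = 361.7 Ω.
The fractional drop is R_th/(R_th + R_L); requiring this ≤ 0.0160 gives R_L ≥ R_th(1/0.0160 − 1) = 361.7 × 61.50 = 22.2 kΩ.

R_L(min) ≈ 22.2 kΩ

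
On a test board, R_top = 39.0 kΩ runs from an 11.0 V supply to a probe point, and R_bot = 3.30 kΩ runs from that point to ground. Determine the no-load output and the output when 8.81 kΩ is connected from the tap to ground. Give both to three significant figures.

Open-circuit: V = 11.0 × 3.30/(39.0 + 3.30) = 0.858 V.
With the load, R_bot becomes R_bot‖R_L = 2.401 kΩ, so V = 11.0 × 2.401/41.40 = 0.638 V.

Unloaded: 0.858 V; loaded: 0.638 V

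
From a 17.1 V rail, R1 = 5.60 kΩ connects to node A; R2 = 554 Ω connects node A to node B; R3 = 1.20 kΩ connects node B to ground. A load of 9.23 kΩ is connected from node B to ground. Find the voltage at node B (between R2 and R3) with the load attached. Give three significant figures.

V ≈ 2.52 V

At node B, R3 is in parallel with the load: R3‖R_L = 1062 Ω.
Below node A the resistance is R2 + (R3‖R_L) = 1616 Ω, so V_A = 17.1 × 1616/7216 = 3.829 V.
Then V_B = V_A × (R3‖R_L)/(R2 + R3‖R_L) = 3.829 × 1062/1616 = 2.52 V.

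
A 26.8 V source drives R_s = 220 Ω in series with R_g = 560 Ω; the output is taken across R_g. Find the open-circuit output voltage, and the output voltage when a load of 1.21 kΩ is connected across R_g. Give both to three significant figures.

Open-circuit: V = 26.8 × 560/(220 + 560) = 19.2 V.
With the load, R_g becomes R_g‖R_L = 382.8 Ω, so V = 26.8 × 382.8/602.8 = 17.0 V.

Unloaded: 19.2 V; loaded: 17.0 V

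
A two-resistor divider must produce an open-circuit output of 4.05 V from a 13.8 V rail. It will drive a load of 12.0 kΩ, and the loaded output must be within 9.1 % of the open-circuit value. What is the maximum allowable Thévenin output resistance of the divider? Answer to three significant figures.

R_th ≤ 1.20 kΩ

Loading drop = R_th/(R_th + R_L) ≤ 0.0910, so R_th ≤ R_L · ε/(1−ε) = 12.0 kΩ × 0.0910/0.9090 = 1.20 kΩ.
(Any R1, R2 with R2/(R1+R2) = 0.293 and R1‖R2 ≤ 1.20 kΩ will meet the spec.)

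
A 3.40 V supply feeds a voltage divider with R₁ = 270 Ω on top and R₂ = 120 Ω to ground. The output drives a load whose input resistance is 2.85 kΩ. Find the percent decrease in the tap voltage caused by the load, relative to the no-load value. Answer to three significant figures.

2.83 %

The divider's output (Thévenin) resistance is R₁‖R₂ = 83.08 Ω.
Fractional drop under load = R_th/(R_th + R_L) = 83.08 / (83.08 + 2850) = 0.02832.
So the output falls by 2.83 %.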